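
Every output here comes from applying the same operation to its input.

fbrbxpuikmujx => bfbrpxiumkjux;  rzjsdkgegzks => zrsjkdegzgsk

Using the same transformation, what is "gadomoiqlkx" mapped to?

agodomqiklx

Each output is the input with this applied: swap each adjacent pair of characters (1↔2, 3↔4, ...).
"gadomoiqlkx" → "agodomqiklx".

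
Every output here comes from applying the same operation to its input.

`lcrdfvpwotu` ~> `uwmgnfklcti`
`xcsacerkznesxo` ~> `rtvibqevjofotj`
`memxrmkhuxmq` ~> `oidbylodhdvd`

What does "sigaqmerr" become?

In each case the input is transformed by: move the first 3 characters to the end (rotate left by 3), then shift every letter 9 places backward in the alphabet (wrapping around).
On "sigaqmerr": the first step gives "aqmerrsig", and the second then gives "rhdviijzx".
(Check on "memxrmkhuxmq": → "xrmkhuxmqmem" → "oidbylodhdvd" ✓)

rhdviijzx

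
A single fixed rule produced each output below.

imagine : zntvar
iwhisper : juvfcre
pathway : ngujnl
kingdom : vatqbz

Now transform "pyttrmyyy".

lggezlll

In each case the input is transformed by: shift every letter 13 places forward in the alphabet (wrapping around) — i.e. ROT13, then delete the first character.
"pyttrmyyy" → "clggezlll" → "lggezlll".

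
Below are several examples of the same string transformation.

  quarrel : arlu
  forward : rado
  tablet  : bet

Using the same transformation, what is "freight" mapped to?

egtr

The transformation: move the first 2 characters to the end (rotate left by 2), then keep every other character starting from the first (positions 1st, 3rd, 5th, ...).
"freight" → "egtr".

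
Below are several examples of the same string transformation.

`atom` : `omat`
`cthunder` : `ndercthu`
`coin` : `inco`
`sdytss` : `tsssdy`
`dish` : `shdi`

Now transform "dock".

Each output is the input with this applied: swap the front and back halves of the string.
So "dock" becomes "ckdo".

ckdo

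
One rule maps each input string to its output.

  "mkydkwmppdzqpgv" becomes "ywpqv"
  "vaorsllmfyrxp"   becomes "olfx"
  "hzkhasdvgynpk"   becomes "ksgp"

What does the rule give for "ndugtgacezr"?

The pattern: keep one character in every 3, starting at position 3 (positions 3rd, 6th, 9th, ...).
Doing the same to "ndugtgacezr": "uge".

uge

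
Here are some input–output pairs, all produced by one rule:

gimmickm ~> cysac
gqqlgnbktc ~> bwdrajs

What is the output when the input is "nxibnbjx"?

rdrzn

In each case the input is transformed by: shift every letter 10 places backward in the alphabet (wrapping around), then delete the first 3 characters.
"nxibnbjx" → "rdrzn".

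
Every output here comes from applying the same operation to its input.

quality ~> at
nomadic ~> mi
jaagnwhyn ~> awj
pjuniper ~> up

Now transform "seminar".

ma

Looking at the pairs, the operation is to swap the first and last characters, then keep one character in every 3, starting at position 3 (positions 3rd, 6th, 9th, ...).
"seminar" → "reminas" → "ma".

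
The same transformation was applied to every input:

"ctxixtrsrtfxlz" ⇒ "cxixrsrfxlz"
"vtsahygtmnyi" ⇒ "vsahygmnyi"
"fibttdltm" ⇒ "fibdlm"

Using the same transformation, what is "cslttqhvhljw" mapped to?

The pattern: remove every "t".
Applying that to "cslttqhvhljw" gives "cslqhvhljw".

cslqhvhljw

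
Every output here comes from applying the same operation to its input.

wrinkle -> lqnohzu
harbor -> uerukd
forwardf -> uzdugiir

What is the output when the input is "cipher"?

In each case the input is transformed by: move the first 2 characters to the end (rotate left by 2), then shift every letter 3 places forward in the alphabet (wrapping around).
So "cipher" becomes "skhufl".

skhufl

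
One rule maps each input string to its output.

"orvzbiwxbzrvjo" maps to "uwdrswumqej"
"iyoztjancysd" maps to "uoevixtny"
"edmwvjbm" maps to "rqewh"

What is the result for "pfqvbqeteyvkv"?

Rule — shift every letter 5 places backward in the alphabet (wrapping around), then delete the first 3 characters.
Applying both steps to "pfqvbqeteyvkv": "kalqwlzoztqfq", then "qwlzoztqfq".

qwlzoztqfq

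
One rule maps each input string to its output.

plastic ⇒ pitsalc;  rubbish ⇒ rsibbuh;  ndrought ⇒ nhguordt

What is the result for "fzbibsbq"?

Looking at the pairs, the operation is to swap the first and last characters, then reverse the string.
"fzbibsbq" → "qzbibsbf" → "fbsbibzq".

fbsbibzq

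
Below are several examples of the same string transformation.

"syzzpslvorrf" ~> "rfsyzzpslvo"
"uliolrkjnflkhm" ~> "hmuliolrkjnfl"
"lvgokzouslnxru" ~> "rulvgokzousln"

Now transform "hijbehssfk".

fkhijbehs

In each case the input is transformed by: move the last 2 characters to the front (rotate right by 2), then delete the last character.
On "hijbehssfk": the first step gives "fkhijbehss", and the second then gives "fkhijbehs".
(Check on "lvgokzouslnxru": → "rulvgokzouslnx" → "rulvgokzousln" ✓)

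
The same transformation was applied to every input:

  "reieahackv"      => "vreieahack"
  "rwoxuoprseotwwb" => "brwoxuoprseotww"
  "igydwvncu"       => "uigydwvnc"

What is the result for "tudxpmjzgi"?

The transformation: move the last character to the front.
So "tudxpmjzgi" becomes "itudxpmjzg".

itudxpmjzg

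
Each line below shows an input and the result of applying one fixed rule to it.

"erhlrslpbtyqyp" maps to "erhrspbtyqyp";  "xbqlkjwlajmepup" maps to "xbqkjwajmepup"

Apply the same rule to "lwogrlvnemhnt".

The transformation: remove every "l".
On "lwogrlvnemhnt" that produces "wogrvnemhnt".

wogrvnemhnt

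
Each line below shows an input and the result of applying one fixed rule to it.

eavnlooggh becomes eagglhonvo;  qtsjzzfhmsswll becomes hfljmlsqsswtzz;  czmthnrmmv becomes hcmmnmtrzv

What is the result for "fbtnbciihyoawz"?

bacbhfiionwtzy

What's happening: sort the characters into alphabetical order, then swap each adjacent pair of characters (1↔2, 3↔4, ...).
For "fbtnbciihyoawz", step one produces "abbcfhiinotwyz"; step two turns that into "bacbhfiionwtzy".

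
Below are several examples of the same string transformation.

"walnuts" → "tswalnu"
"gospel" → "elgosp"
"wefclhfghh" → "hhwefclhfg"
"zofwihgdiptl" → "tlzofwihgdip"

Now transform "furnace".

Looking at the pairs, the operation is to move the last 2 characters to the front (rotate right by 2).
Doing the same to "furnace": "cefurna".

cefurna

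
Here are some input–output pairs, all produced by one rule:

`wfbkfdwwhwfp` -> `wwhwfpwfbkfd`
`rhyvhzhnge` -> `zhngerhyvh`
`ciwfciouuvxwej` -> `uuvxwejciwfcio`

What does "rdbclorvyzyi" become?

rvyzyirdbclo

Rule — swap the front and back halves of the string.
So "rdbclorvyzyi" becomes "rvyzyirdbclo".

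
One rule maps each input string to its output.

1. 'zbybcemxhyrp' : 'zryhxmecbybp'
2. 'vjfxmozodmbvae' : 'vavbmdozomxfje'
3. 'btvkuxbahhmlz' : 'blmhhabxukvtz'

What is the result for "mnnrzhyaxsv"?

Looking at the pairs, the operation is to reverse the string, then swap the first and last characters.
Starting from "mnnrzhyaxsv": after the first operation, "vsxayhzrnnm"; after the second, "msxayhzrnnv".

msxayhzrnnv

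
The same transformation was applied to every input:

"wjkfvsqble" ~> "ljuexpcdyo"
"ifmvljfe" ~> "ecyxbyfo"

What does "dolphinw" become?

Rule — swap the front and back halves of the string, then shift every letter 7 places backward in the alphabet (wrapping around).
"dolphinw" → "hinwdolp" → "abgpwhei".

abgpwhei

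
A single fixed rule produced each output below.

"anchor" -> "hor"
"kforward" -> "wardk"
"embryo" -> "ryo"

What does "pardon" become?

don

In each case the input is transformed by: swap the front and back halves of the string, then delete the last 3 characters.
Applying both steps to "pardon": "donpar", then "don".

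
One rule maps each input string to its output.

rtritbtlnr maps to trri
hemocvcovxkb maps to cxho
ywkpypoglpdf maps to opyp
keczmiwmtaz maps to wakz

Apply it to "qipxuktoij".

tjqx

The rule is to keep one character in every 3, starting at position 1 (positions 1st, 4th, 7th, ...), then swap the front and back halves of the string.
Applying both steps to "qipxuktoij": "qxtj", then "tjqx".
(Check on "keczmiwmtaz": → "kzwa" → "wakz" ✓)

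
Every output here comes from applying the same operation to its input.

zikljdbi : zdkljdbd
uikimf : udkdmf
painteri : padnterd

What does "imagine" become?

dmagdne

Each output is the input with this applied: replace every "i" with "d".
On "imagine" that produces "dmagdne".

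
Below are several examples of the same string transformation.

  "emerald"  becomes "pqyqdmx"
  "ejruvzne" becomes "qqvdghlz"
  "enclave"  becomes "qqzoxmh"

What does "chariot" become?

The pattern: shift every letter 12 places forward in the alphabet (wrapping around), then move the last character to the front.
Working it through for "chariot": intermediate "otmduaf", final "fotmdua".
(Check on "enclave": → "qzoxmhq" → "qqzoxmh" ✓)

fotmdua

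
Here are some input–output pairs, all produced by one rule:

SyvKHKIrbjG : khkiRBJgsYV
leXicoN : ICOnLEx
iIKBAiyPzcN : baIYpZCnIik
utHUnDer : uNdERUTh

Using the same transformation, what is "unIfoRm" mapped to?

The rule is to flip the case of every letter, then move the first 3 characters to the end (rotate left by 3).
Starting from "unIfoRm": after the first operation, "UNiFOrM"; after the second, "FOrMUNi".

FOrMUNi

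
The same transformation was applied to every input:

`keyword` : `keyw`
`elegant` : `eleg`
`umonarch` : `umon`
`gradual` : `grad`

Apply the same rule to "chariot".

The pattern: keep only the first 4 characters.
On "chariot" that produces "char".

char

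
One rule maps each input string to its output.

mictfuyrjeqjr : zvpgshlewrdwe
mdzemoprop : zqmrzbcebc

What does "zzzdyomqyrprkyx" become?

mmmqlbzdlecexlk

The transformation: shift every letter 13 places forward in the alphabet (wrapping around) — i.e. ROT13.
"zzzdyomqyrprkyx" → "mmmqlbzdlecexlk".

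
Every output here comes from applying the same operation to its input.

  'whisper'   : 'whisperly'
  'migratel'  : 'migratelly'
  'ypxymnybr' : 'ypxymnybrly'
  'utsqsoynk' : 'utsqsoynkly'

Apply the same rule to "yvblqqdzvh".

yvblqqdzvhly

What's happening: append "ly".
Applying that to "yvblqqdzvh" gives "yvblqqdzvhly".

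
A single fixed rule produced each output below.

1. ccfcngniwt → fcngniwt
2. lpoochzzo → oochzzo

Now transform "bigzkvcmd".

The transformation: delete the first 2 characters.
For "bigzkvcmd" the result is "gzkvcmd".

gzkvcmd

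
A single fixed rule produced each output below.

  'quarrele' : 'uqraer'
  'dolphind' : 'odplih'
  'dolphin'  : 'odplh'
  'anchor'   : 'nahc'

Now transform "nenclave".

encnal

The pattern: delete the last 2 characters, then swap each adjacent pair of characters (1↔2, 3↔4, ...).
On "nenclave": the first step gives "nencla", and the second then gives "encnal".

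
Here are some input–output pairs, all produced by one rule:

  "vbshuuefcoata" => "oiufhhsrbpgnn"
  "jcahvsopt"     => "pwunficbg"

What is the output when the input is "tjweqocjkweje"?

Rule — shift every letter 13 places forward in the alphabet (wrapping around) — i.e. ROT13, then swap each adjacent pair of characters (1↔2, 3↔4, ...).
"tjweqocjkweje" → "gwjrdbpwxjrwr" → "wgrjbdwpjxwrr".

wgrjbdwpjxwrr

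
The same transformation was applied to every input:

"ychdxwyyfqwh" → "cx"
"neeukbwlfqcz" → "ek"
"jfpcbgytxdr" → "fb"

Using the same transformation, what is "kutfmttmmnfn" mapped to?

The transformation: keep one character in every 3, starting at position 2 (positions 2nd, 5th, 8th, ...), then keep only the first 2 characters.
Starting from "kutfmttmmnfn": after the first operation, "ummf"; after the second, "um".

um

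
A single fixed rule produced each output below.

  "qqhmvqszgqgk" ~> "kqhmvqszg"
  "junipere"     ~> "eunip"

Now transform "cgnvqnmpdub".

bgnvqnmp

Rule — swap the first and last characters, then delete the last 3 characters.
Starting from "cgnvqnmpdub": after the first operation, "bgnvqnmpduc"; after the second, "bgnvqnmp".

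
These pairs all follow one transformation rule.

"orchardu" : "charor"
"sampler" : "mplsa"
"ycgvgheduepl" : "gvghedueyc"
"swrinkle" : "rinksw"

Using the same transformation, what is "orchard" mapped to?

chaor

Rule — delete the last 2 characters, then move the first 2 characters to the end (rotate left by 2).
For "orchard", step one produces "orcha"; step two turns that into "chaor".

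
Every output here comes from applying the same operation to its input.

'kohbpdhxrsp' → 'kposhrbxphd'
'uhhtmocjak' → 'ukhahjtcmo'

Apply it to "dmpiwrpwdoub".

The rule is to take characters alternately from the front and the back (1st, last, 2nd, 2nd-last, ...).
Doing the same to "dmpiwrpwdoub": "dbmupoidwwrp".

dbmupoidwwrp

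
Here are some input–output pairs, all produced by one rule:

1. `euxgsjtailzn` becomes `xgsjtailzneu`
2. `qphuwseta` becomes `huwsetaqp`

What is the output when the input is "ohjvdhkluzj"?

Rule — move the first 2 characters to the end (rotate left by 2).
So "ohjvdhkluzj" becomes "jvdhkluzjoh".

jvdhkluzjoh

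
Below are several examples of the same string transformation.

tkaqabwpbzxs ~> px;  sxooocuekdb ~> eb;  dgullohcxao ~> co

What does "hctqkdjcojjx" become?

cj

The pattern: keep one character in every 3, starting at position 2 (positions 2nd, 5th, 8th, ...), then keep only the last 2 characters.
On "hctqkdjcojjx" that produces "cj".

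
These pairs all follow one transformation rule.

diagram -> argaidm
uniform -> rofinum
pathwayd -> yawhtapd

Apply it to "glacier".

eicalgr

Each output is the input with this applied: move the last character to the front, then reverse the string.
Starting from "glacier": after the first operation, "rglacie"; after the second, "eicalgr".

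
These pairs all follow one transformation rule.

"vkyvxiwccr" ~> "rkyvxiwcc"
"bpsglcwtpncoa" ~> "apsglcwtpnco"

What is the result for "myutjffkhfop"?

pyutjffkhfo

In each case the input is transformed by: delete the first character, then move the last character to the front.
Applying both steps to "myutjffkhfop": "yutjffkhfop", then "pyutjffkhfo".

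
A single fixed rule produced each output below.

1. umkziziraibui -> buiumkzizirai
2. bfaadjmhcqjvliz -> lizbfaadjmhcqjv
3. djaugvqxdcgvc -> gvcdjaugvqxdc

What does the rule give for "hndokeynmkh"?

The rule is to move the last 3 characters to the front (rotate right by 3).
So "hndokeynmkh" becomes "mkhhndokeyn".

mkhhndokeyn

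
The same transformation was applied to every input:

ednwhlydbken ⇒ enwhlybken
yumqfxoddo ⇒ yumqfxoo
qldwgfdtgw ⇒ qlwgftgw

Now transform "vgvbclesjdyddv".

vgvbclesjyv

Rule — remove every "d".
On "vgvbclesjdyddv" that produces "vgvbclesjyv".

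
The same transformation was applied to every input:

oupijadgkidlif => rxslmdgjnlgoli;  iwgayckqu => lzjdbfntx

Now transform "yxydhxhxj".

The transformation: shift every letter 3 places forward in the alphabet (wrapping around).
So "yxydhxhxj" becomes "babgkakam".

babgkakam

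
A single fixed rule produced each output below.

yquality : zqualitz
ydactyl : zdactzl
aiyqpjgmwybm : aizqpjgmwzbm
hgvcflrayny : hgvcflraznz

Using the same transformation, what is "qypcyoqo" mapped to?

What's happening: replace every "y" with "z".
For "qypcyoqo" the result is "qzpczoqo".

qzpczoqo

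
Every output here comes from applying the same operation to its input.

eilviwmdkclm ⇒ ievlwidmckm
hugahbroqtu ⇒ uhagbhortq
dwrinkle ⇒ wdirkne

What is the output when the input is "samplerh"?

aspmelh

Looking at the pairs, the operation is to swap each adjacent pair of characters (1↔2, 3↔4, ...), then delete the last character.
On "samplerh": the first step gives "aspmelhr", and the second then gives "aspmelh".
(Check on "eilviwmdkclm": → "ievlwidmckml" → "ievlwidmckm" ✓)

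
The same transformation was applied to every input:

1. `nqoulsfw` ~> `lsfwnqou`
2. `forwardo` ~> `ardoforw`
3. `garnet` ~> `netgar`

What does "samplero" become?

lerosamp

The rule is to swap the front and back halves of the string.
On "samplero" that produces "lerosamp".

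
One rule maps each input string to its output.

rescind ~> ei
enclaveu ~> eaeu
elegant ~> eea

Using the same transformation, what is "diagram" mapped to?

iaa

In each case the input is transformed by: keep only the vowels.
"diagram" → "iaa".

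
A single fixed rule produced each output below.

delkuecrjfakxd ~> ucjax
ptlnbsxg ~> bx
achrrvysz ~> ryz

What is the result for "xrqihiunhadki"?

The rule is to keep every other character starting from the first (positions 1st, 3rd, 5th, ...), then delete the first 2 characters.
On "xrqihiunhadki": the first step gives "xqhuhdi", and the second then gives "huhdi".

huhdi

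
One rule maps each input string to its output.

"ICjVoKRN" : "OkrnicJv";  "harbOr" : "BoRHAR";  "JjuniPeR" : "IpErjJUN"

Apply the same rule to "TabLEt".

leTtAB

Looking at the pairs, the operation is to swap the front and back halves of the string, then flip the case of every letter.
Working it through for "TabLEt": intermediate "LEtTab", final "leTtAB".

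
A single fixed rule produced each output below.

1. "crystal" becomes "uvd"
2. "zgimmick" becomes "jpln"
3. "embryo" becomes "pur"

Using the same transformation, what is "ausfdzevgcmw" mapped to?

In each case the input is transformed by: keep every other character starting from the second (positions 2nd, 4th, 6th, ...), then shift every letter 3 places forward in the alphabet (wrapping around).
For "ausfdzevgcmw" the result is "xicyfz".
(Check on "zgimmick": → "gmik" → "jpln" ✓)

xicyfz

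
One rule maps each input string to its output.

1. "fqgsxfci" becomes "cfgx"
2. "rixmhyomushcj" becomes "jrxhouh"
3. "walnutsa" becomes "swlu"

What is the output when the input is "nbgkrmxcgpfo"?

Each output is the input with this applied: keep every other character starting from the first (positions 1st, 3rd, 5th, ...), then move the last character to the front.
For "nbgkrmxcgpfo", step one produces "ngrxgf"; step two turns that into "fngrxg".

fngrxg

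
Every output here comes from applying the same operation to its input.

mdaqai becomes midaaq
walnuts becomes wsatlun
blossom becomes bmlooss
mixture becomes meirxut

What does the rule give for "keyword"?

The transformation: take characters alternately from the front and the back (1st, last, 2nd, 2nd-last, ...).
Applying that to "keyword" gives "kderyow".

kderyow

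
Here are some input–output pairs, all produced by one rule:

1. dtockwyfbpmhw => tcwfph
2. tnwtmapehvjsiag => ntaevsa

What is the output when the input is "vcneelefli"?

What's happening: keep every other character starting from the second (positions 2nd, 4th, 6th, ...).
So "vcneelefli" becomes "celfi".

celfi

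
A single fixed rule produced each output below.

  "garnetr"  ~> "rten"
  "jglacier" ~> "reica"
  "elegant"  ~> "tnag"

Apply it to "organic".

cina

Each output is the input with this applied: delete the first 3 characters, then reverse the string.
Working it through for "organic": intermediate "anic", final "cina".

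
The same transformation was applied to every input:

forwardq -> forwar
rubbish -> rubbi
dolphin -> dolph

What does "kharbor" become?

kharb

Each output is the input with this applied: delete the last 2 characters.
"kharbor" → "kharb".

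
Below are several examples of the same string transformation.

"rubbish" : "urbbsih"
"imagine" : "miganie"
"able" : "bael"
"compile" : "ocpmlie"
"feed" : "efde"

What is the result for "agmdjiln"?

Each output is the input with this applied: swap each adjacent pair of characters (1↔2, 3↔4, ...).
"agmdjiln" → "gadmijnl".

gadmijnl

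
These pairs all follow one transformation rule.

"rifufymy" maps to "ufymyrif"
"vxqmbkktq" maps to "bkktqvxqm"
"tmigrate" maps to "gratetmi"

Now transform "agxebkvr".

ebkvragx

Rule — move the last 3 characters to the front (rotate right by 3), then move the last 2 characters to the front (rotate right by 2).
On "agxebkvr" that produces "ebkvragx".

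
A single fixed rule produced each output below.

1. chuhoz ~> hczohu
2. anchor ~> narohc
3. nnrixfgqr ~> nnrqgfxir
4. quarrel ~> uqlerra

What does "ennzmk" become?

In each case the input is transformed by: reverse the string, then move the last 2 characters to the front (rotate right by 2).
On "ennzmk": the first step gives "kmznne", and the second then gives "nekmzn".
(Check on "chuhoz": → "zohuhc" → "hczohu" ✓)

nekmzn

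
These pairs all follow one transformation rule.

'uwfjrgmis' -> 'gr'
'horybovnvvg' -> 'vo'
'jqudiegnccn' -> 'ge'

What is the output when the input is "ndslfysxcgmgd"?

xs

In each case the input is transformed by: take characters alternately from the front and the back (1st, last, 2nd, 2nd-last, ...), then keep only the last 2 characters.
For "ndslfysxcgmgd" the result is "xs".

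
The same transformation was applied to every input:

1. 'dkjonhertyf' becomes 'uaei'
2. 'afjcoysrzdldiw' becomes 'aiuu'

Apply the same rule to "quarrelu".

In each case the input is transformed by: shift every letter 9 places backward in the alphabet (wrapping around), then keep only the vowels.
Doing the same to "quarrelu": "ii".

ii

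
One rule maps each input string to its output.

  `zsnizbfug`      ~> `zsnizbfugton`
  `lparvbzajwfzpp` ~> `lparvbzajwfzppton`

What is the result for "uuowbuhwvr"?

The pattern: append "ton".
Applying that to "uuowbuhwvr" gives "uuowbuhwvrton".

uuowbuhwvrton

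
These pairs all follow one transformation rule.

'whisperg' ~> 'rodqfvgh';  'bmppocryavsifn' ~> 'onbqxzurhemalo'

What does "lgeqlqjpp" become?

Rule — shift every letter 1 place backward in the alphabet (wrapping around), then move the first 3 characters to the end (rotate left by 3).
"lgeqlqjpp" → "kfdpkpioo" → "pkpiookfd".

pkpiookfd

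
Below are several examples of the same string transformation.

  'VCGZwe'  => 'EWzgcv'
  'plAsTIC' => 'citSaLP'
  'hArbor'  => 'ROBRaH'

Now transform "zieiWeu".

Each output is the input with this applied: flip the case of every letter, then reverse the string.
Working it through for "zieiWeu": intermediate "ZIEIwEU", final "UEwIEIZ".

UEwIEIZ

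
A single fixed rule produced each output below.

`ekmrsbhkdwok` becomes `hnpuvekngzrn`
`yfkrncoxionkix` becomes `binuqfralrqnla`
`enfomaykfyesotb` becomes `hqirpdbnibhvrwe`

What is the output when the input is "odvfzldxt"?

Looking at the pairs, the operation is to shift every letter 3 places forward in the alphabet (wrapping around).
Doing the same to "odvfzldxt": "rgyicogaw".

rgyicogaw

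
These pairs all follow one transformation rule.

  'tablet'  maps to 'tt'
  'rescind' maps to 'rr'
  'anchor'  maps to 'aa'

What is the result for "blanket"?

bb

Rule — double every character, then keep only the first 2 characters.
Working it through for "blanket": intermediate "bbllaannkkeett", final "bb".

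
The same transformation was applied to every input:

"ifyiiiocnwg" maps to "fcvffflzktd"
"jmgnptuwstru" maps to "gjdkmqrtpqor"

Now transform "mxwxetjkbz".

jutubqghyw

Rule — shift every letter 3 places backward in the alphabet (wrapping around).
Doing the same to "mxwxetjkbz": "jutubqghyw".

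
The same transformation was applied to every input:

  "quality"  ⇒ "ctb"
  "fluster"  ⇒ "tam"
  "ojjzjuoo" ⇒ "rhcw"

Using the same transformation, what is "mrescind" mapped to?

zaql

In each case the input is transformed by: keep every other character starting from the second (positions 2nd, 4th, 6th, ...), then shift every letter 8 places forward in the alphabet (wrapping around).
Working it through for "mrescind": intermediate "rsid", final "zaql".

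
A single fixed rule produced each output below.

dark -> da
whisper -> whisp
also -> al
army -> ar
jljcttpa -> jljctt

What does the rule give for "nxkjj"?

The rule is to delete the last 2 characters.
For "nxkjj" the result is "nxk".

nxk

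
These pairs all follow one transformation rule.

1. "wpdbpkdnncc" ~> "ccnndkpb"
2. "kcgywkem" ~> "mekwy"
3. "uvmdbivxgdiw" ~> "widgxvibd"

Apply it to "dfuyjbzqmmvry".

yrvmmqzbjy

What's happening: delete the first 3 characters, then reverse the string.
Starting from "dfuyjbzqmmvry": after the first operation, "yjbzqmmvry"; after the second, "yrvmmqzbjy".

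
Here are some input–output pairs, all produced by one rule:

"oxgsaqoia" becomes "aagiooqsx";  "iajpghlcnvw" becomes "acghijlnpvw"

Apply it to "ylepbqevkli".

beeikllpqvy

In each case the input is transformed by: sort the characters into alphabetical order.
Applying that to "ylepbqevkli" gives "beeikllpqvy".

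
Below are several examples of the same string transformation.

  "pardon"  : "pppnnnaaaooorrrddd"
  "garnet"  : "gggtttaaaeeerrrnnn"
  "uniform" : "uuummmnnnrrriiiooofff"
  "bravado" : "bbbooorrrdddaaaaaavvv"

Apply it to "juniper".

Looking at the pairs, the operation is to take characters alternately from the front and the back (1st, last, 2nd, 2nd-last, ...), then repeat every character 3 times.
Starting from "juniper": after the first operation, "jruenpi"; after the second, "jjjrrruuueeennnpppiii".

jjjrrruuueeennnpppiii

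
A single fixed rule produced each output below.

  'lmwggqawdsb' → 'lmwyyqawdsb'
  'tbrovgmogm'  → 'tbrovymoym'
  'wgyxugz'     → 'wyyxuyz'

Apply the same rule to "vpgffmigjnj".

vpyffmiyjnj

The pattern: replace every "g" with "y".
On "vpgffmigjnj" that produces "vpyffmiyjnj".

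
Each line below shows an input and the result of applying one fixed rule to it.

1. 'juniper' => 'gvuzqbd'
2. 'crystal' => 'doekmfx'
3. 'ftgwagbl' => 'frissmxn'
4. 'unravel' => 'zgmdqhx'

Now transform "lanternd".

What's happening: shift every letter 12 places forward in the alphabet (wrapping around), then swap each adjacent pair of characters (1↔2, 3↔4, ...).
"lanternd" → "xmzfqdzp" → "mxfzdqpz".
(Check on "unravel": → "gzdmhqx" → "zgmdqhx" ✓)

mxfzdqpz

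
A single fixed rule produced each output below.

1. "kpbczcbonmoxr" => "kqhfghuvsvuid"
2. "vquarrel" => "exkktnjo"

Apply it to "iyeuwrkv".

Looking at the pairs, the operation is to reverse the string, then shift every letter 7 places backward in the alphabet (wrapping around).
On "iyeuwrkv": the first step gives "vkrwueyi", and the second then gives "odkpnxrb".

odkpnxrb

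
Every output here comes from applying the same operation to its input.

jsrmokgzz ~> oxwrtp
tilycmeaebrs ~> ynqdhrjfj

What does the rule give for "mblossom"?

Each output is the input with this applied: delete the last 3 characters, then shift every letter 5 places forward in the alphabet (wrapping around).
So "mblossom" becomes "rgqtx".

rgqtx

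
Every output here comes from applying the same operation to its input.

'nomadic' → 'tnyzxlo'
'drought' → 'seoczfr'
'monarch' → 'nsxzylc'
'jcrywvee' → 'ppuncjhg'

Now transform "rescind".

yocpdnt

What's happening: shift every letter 11 places forward in the alphabet (wrapping around), then move the last 2 characters to the front (rotate right by 2).
On "rescind": the first step gives "cpdntyo", and the second then gives "yocpdnt".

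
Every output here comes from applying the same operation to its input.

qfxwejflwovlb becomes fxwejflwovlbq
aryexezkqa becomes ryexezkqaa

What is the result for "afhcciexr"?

fhcciexra

The pattern: move the first character to the end.
Doing the same to "afhcciexr": "fhcciexra".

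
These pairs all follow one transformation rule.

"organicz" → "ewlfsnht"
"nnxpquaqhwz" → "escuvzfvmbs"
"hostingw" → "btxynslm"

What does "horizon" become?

stwnetm

The pattern: swap the first and last characters, then shift every letter 5 places forward in the alphabet (wrapping around).
"horizon" → "norizoh" → "stwnetm".
(Check on "nnxpquaqhwz": → "znxpquaqhwn" → "escuvzfvmbs" ✓)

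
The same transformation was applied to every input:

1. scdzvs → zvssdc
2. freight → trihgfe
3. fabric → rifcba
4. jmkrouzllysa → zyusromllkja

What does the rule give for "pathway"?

The rule is to sort the characters into reverse alphabetical order.
For "pathway" the result is "ywtphaa".

ywtphaa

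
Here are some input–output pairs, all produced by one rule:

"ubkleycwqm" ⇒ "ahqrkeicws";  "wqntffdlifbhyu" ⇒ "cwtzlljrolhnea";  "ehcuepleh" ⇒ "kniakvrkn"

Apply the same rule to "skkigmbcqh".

yqqomshiwn

The pattern: shift every letter 6 places forward in the alphabet (wrapping around).
So "skkigmbcqh" becomes "yqqomshiwn".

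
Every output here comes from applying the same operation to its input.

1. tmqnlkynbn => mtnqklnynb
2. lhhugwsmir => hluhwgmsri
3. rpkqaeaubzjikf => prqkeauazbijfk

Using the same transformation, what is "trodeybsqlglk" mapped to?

rtdoyesblqlgk

The rule is to swap each adjacent pair of characters (1↔2, 3↔4, ...).
Applying that to "trodeybsqlglk" gives "rtdoyesblqlgk".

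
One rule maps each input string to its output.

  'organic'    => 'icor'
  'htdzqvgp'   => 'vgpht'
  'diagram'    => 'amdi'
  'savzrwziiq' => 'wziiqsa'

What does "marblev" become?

What's happening: move the first 2 characters to the end (rotate left by 2), then delete the first 3 characters.
Applying both steps to "marblev": "rblevma", then "evma".

evma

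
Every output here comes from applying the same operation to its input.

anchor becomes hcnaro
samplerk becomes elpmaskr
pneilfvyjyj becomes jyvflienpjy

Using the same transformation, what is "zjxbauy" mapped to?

abxjzyu

Each output is the input with this applied: move the last 2 characters to the front (rotate right by 2), then reverse the string.
Working it through for "zjxbauy": intermediate "uyzjxba", final "abxjzyu".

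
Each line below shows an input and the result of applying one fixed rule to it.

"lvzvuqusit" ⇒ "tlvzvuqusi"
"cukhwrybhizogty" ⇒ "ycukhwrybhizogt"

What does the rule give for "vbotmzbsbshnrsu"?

Looking at the pairs, the operation is to move the last character to the front.
On "vbotmzbsbshnrsu" that produces "uvbotmzbsbshnrs".

uvbotmzbsbshnrs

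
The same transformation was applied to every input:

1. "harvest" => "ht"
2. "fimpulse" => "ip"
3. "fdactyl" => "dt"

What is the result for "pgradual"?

dp

What's happening: sort the characters into alphabetical order, then keep one character in every 3, starting at position 3 (positions 3rd, 6th, 9th, ...).
"pgradual" → "aadglpru" → "dp".
(Check on "fimpulse": → "efilmpsu" → "ip" ✓)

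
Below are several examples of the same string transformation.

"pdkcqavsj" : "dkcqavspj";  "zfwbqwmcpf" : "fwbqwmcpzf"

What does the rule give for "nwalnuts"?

The pattern: swap the first and last characters, then move the first character to the end.
"nwalnuts" → "swalnutn" → "walnutns".

walnutns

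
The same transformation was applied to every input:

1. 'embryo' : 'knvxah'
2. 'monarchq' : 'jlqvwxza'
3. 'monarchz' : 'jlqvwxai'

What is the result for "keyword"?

Looking at the pairs, the operation is to sort the characters into alphabetical order, then shift every letter 9 places forward in the alphabet (wrapping around).
"keyword" → "dekorwy" → "mntxafh".

mntxafh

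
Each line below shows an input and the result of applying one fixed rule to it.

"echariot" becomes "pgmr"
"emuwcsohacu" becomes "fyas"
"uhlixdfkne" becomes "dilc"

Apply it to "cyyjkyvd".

The transformation: shift every letter 2 places backward in the alphabet (wrapping around), then keep only the last 4 characters.
So "cyyjkyvd" becomes "iwtb".

iwtb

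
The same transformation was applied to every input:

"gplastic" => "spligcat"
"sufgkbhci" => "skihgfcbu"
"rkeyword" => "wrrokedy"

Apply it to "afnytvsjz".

yvtsnjfaz

In each case the input is transformed by: sort the characters into reverse alphabetical order, then move the first character to the end.
Working it through for "afnytvsjz": intermediate "zyvtsnjfa", final "yvtsnjfaz".
(Check on "sufgkbhci": → "uskihgfcb" → "skihgfcbu" ✓)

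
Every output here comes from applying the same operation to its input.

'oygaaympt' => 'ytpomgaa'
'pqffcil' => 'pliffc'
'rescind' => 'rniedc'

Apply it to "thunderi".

What's happening: sort the characters into reverse alphabetical order, then delete the first character.
Applying both steps to "thunderi": "utrnihed", then "trnihed".

trnihed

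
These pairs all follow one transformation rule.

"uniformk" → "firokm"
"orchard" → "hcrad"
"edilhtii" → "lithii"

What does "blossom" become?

soosm

Rule — delete the first 2 characters, then swap each adjacent pair of characters (1↔2, 3↔4, ...).
Applying both steps to "blossom": "ossom", then "soosm".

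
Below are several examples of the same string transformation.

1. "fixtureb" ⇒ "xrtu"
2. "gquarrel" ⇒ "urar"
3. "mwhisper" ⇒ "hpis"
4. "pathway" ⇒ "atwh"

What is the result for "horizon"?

Rule — take characters alternately from the front and the back (1st, last, 2nd, 2nd-last, ...), then keep only the last 4 characters.
Starting from "horizon": after the first operation, "hnoorzi"; after the second, "orzi".

orzi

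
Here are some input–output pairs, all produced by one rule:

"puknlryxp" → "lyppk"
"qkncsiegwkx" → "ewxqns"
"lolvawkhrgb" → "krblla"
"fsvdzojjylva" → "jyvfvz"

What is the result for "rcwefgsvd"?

fsdrw

Each output is the input with this applied: keep every other character starting from the first (positions 1st, 3rd, 5th, ...), then move the last 3 characters to the front (rotate right by 3).
Applying that to "rcwefgsvd" gives "fsdrw".
(Check on "fsvdzojjylva": → "fvzjyv" → "jyvfvz" ✓)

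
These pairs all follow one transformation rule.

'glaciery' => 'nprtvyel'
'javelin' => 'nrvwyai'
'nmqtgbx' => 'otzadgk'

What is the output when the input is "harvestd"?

In each case the input is transformed by: sort the characters into alphabetical order, then shift every letter 13 places forward in the alphabet (wrapping around) — i.e. ROT13.
On "harvestd": the first step gives "adehrstv", and the second then gives "nqruefgi".

nqruefgi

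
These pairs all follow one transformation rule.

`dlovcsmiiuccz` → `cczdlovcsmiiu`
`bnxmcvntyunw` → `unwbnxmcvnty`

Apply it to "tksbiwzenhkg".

hkgtksbiwzen

Rule — move the last 3 characters to the front (rotate right by 3).
So "tksbiwzenhkg" becomes "hkgtksbiwzen".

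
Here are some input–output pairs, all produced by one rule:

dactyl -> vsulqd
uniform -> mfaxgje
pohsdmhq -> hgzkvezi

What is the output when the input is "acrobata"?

sujgtsls

Rule — shift every letter 8 places backward in the alphabet (wrapping around).
Doing the same to "acrobata": "sujgtsls".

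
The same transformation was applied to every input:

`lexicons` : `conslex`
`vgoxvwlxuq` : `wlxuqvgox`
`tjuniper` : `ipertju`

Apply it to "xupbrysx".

Rule — swap the front and back halves of the string, then delete the last character.
Working it through for "xupbrysx": intermediate "rysxxupb", final "rysxxup".

rysxxup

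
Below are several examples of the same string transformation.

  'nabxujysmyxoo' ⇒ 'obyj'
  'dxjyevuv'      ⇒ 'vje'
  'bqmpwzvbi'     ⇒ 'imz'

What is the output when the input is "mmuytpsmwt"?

tus

What's happening: take characters alternately from the front and the back (1st, last, 2nd, 2nd-last, ...), then keep one character in every 3, starting at position 2 (positions 2nd, 5th, 8th, ...).
Starting from "mmuytpsmwt": after the first operation, "mtmwumystp"; after the second, "tus".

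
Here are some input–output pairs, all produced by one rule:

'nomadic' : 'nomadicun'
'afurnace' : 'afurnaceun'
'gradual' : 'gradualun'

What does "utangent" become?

Each output is the input with this applied: append "un".
So "utangent" becomes "utangentun".

utangentun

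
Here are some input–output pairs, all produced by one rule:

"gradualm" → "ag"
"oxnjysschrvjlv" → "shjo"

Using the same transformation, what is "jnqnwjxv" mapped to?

jj

The rule is to move the first 3 characters to the end (rotate left by 3), then keep one character in every 3, starting at position 3 (positions 3rd, 6th, 9th, ...).
Starting from "jnqnwjxv": after the first operation, "nwjxvjnq"; after the second, "jj".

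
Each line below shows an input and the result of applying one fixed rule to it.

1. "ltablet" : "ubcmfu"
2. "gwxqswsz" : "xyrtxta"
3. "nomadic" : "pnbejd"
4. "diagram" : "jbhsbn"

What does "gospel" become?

ptqfm

Looking at the pairs, the operation is to shift every letter 1 place forward in the alphabet (wrapping around), then delete the first character.
Starting from "gospel": after the first operation, "hptqfm"; after the second, "ptqfm".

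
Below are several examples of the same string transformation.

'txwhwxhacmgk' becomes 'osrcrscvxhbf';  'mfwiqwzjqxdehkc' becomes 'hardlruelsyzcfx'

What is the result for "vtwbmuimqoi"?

qorwhpdhljd

In each case the input is transformed by: shift every letter 5 places backward in the alphabet (wrapping around).
For "vtwbmuimqoi" the result is "qorwhpdhljd".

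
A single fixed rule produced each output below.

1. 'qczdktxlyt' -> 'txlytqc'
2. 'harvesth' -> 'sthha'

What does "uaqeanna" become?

nnaua

In each case the input is transformed by: move the first 2 characters to the end (rotate left by 2), then delete the first 3 characters.
For "uaqeanna", step one produces "qeannaua"; step two turns that into "nnaua".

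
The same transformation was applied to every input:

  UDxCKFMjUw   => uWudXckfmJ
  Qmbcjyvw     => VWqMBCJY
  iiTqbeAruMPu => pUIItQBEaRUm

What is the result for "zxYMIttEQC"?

What's happening: flip the case of every letter, then move the last 2 characters to the front (rotate right by 2).
Working it through for "zxYMIttEQC": intermediate "ZXymiTTeqc", final "qcZXymiTTe".

qcZXymiTTe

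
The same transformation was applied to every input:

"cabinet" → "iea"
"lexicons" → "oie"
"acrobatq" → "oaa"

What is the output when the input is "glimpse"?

ie

The rule is to sort the characters into reverse alphabetical order, then keep only the vowels.
Applying that to "glimpse" gives "ie".
(Check on "cabinet": → "tniecba" → "iea" ✓)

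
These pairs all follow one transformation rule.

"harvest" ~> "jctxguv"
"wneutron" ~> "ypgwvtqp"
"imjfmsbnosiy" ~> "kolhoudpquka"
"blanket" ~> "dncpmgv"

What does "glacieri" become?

incekgtk

In each case the input is transformed by: shift every letter 2 places forward in the alphabet (wrapping around).
So "glacieri" becomes "incekgtk".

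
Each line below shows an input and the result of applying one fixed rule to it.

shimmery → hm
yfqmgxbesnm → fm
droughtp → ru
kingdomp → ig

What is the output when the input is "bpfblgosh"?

The pattern: keep every other character starting from the second (positions 2nd, 4th, 6th, ...), then keep only the first 2 characters.
Applying both steps to "bpfblgosh": "pbgs", then "pb".

pb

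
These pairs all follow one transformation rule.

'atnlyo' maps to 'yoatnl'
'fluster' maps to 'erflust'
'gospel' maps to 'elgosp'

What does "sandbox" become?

oxsandb

Looking at the pairs, the operation is to move the last 2 characters to the front (rotate right by 2).
For "sandbox" the result is "oxsandb".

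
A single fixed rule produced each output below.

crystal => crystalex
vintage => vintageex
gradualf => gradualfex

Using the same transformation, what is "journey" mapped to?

What's happening: append "ex".
For "journey" the result is "journeyex".

journeyex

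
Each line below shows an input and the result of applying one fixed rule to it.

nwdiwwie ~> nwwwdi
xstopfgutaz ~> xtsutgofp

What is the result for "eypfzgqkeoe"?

eeykpqfgz

What's happening: delete the last 2 characters, then take characters alternately from the front and the back (1st, last, 2nd, 2nd-last, ...).
Applying both steps to "eypfzgqkeoe": "eypfzgqke", then "eeykpqfgz".
(Check on "xstopfgutaz": → "xstopfgut" → "xtsutgofp" ✓)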